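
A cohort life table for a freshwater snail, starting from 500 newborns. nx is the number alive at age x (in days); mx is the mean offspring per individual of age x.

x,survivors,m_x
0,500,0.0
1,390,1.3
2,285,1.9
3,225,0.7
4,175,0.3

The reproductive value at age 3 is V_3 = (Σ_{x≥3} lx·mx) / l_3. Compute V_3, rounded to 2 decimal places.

0.93

lx = nx/n0 = nx/500: 1, 0.78, 0.57, 0.45, 0.35
lx·mx for x ≥ 3: 0.315, 0.105 → sum = 0.42
V_3 = 0.42 / l_3 = 0.42 / 0.45 = 0.933333… → 0.93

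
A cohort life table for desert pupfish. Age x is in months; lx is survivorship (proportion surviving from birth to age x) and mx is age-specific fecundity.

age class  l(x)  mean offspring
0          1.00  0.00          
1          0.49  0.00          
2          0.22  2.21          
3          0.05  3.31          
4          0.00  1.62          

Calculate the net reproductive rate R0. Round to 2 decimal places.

lx·mx by age: 0, 0, 0.4862, 0.1655, 0
R0 = Σ lx·mx = 0.6517 → 0.65

0.65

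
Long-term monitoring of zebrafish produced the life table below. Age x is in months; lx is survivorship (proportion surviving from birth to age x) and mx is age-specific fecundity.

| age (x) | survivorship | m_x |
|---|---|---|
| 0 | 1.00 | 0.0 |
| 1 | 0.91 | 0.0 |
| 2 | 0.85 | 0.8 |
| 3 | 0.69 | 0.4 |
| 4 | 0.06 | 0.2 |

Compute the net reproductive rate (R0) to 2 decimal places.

0.97

lx·mx by age: 0, 0, 0.68, 0.276, 0.012
R0 = Σ lx·mx = 0.968 → 0.97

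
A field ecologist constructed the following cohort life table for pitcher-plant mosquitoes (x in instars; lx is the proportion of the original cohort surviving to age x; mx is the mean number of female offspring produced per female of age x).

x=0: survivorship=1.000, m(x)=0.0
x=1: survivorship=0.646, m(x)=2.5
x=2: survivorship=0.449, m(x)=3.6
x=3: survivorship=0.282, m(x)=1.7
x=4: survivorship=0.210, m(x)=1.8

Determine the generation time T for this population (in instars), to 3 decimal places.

lx·mx: 0, 1.615, 1.6164, 0.4794, 0.378 → R0 = 4.0888
x·lx·mx: 0, 1.615, 3.2328, 1.4382, 1.512 → Σ = 7.798
T = 7.798 / 4.0888 = 1.907161… → 1.907

1.907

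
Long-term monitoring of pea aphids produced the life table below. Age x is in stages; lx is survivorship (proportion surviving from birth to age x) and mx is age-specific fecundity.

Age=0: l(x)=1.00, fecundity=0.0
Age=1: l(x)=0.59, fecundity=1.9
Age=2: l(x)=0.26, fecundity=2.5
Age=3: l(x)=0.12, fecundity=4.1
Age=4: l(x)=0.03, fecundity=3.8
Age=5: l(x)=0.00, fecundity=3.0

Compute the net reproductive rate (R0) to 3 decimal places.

2.377

lx·mx by age: 0, 1.121, 0.65, 0.492, 0.114, 0
R0 = Σ lx·mx = 2.377 → 2.377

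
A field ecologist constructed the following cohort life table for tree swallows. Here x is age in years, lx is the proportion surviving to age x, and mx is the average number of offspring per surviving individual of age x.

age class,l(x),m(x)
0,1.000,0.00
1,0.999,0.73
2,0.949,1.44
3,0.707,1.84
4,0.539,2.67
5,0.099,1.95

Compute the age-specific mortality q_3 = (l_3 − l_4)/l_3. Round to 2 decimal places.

0.24

q_3 = (l_3 − l_4) / l_3 = (0.707 − 0.539) / 0.707
     = 0.168 / 0.707 = 0.237624… → 0.24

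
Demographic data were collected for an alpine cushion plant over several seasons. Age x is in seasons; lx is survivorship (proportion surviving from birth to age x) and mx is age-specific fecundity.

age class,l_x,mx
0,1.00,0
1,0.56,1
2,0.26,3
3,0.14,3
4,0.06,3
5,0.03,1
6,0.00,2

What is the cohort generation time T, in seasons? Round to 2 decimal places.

2.16

lx·mx: 0, 0.56, 0.78, 0.42, 0.18, 0.03, 0 → R0 = 1.97
x·lx·mx: 0, 0.56, 1.56, 1.26, 0.72, 0.15, 0 → Σ = 4.25
T = 4.25 / 1.97 = 2.15736… → 2.16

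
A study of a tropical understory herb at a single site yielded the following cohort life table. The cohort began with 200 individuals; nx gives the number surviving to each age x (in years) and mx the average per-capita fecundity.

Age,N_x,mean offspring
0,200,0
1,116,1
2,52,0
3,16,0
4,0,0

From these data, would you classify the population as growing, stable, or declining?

declining

lx = nx/n0 = nx/200: 1, 0.58, 0.26, 0.08, 0
R0 = Σ lx·mx = 0 + 0.58 + 0 + 0 + 0 = 0.58
R0 < 1, so the population is declining.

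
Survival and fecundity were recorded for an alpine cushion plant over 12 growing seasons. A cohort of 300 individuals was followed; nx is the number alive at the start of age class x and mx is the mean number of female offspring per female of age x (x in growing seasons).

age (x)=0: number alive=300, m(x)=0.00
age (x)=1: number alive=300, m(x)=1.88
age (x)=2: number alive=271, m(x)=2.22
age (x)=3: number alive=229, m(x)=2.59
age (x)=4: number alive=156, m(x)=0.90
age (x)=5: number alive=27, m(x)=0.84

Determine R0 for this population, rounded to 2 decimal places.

lx = nx/n0 = nx/300: 1, 1, 0.90333…, 0.76333…, 0.52, 0.09
lx·mx by age: 0, 1.88, 2.0054…, 1.977033…, 0.468, 0.0756
R0 = Σ lx·mx = 6.406033… → 6.41

6.41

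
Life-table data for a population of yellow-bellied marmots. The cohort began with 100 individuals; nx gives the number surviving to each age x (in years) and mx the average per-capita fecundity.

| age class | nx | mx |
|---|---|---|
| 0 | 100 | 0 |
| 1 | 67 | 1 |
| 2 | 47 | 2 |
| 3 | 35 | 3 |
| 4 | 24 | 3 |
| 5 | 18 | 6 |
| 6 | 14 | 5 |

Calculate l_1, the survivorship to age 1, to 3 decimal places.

l_1 = n_1/n_0 = 67/100 = 0.67 → 0.670

0.670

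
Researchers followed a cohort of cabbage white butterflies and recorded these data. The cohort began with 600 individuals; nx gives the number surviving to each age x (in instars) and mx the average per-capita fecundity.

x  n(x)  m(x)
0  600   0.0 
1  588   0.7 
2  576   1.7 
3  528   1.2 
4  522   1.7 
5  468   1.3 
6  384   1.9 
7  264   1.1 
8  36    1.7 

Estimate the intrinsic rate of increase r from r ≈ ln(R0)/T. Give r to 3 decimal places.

0.528

lx = nx/n0 = nx/600: 1, 0.98, 0.96, 0.88, 0.87, 0.78, 0.64, 0.44, 0.06
R0 = Σ lx·mx = 0 + 0.686 + 1.632 + 1.056 + 1.479 + 1.014 + 1.216 + 0.484 + 0.102 = 7.669
Σ x·lx·mx = 29.604; T = 29.604/7.669 = 3.86022…
r ≈ ln(R0)/T = ln(7.669)/3.86022… = 0.52774… → 0.528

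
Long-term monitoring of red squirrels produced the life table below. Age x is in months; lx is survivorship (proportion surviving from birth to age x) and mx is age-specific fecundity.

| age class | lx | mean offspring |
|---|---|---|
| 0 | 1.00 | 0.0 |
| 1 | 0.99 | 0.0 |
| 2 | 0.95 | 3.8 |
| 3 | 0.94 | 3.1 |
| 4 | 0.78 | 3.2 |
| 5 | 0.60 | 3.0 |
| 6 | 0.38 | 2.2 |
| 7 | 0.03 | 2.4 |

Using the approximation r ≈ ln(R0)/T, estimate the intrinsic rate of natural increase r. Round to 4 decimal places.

0.7135

R0 = Σ lx·mx = 0 + 0 + 3.61 + 2.914 + 2.496 + 1.8 + 0.836 + 0.072 = 11.728
Σ x·lx·mx = 40.466; T = 40.466/11.728 = 3.45038…
r ≈ ln(R0)/T = ln(11.728)/3.45038… = 0.71354… → 0.7135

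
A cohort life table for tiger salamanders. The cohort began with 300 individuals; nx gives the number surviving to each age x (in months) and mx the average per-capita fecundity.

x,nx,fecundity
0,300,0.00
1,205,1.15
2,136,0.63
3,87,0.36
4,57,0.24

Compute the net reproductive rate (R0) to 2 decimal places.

1.22

lx = nx/n0 = nx/300: 1, 0.68333…, 0.45333…, 0.29, 0.19
lx·mx by age: 0, 0.785833…, 0.2856…, 0.1044, 0.0456
R0 = Σ lx·mx = 1.221433… → 1.22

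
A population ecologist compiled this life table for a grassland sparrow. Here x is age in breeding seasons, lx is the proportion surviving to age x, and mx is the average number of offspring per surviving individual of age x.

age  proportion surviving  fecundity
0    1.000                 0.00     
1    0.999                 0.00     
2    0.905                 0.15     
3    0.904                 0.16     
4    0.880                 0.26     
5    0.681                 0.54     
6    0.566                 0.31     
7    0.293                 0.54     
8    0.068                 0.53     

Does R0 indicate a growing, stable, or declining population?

growing

R0 = Σ lx·mx = 0 + 0 + 0.13575 + 0.14464 + 0.2288 + 0.36774 + 0.17546 + 0.15822 + 0.03604 = 1.24665
R0 > 1, so the population is growing.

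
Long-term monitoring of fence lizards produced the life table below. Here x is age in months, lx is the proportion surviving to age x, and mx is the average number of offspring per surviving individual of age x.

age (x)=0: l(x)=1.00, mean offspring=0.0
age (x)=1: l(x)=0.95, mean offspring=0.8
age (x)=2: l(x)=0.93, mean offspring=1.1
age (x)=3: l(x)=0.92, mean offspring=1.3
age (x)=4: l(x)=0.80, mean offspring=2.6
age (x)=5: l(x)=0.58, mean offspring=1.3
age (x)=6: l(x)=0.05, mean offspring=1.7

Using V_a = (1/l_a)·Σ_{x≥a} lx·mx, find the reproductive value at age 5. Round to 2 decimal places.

1.45

lx·mx for x ≥ 5: 0.754, 0.085 → sum = 0.839
V_5 = 0.839 / l_5 = 0.839 / 0.58 = 1.446552… → 1.45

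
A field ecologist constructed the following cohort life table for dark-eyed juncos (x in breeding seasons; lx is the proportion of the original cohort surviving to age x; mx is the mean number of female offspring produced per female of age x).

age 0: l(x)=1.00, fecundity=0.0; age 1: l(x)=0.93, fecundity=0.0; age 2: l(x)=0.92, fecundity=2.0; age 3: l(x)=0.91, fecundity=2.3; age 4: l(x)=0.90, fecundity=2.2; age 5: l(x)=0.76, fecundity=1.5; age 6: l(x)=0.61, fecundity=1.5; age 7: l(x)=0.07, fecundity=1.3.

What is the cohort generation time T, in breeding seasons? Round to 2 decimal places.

lx·mx: 0, 0, 1.84, 2.093, 1.98, 1.14, 0.915, 0.091 → R0 = 8.059
x·lx·mx: 0, 0, 3.68, 6.279, 7.92, 5.7, 5.49, 0.637 → Σ = 29.706
T = 29.706 / 8.059 = 3.686065… → 3.69

3.69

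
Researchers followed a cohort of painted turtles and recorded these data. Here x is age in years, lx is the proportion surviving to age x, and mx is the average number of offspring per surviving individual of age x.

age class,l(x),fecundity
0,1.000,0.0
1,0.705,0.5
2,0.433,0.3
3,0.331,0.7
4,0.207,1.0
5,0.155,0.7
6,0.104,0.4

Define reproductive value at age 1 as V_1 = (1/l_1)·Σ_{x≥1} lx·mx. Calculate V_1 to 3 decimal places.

1.519

lx·mx for x ≥ 1: 0.3525, 0.1299, 0.2317, 0.207, 0.1085, 0.0416 → sum = 1.0712
V_1 = 1.0712 / l_1 = 1.0712 / 0.705 = 1.519433… → 1.519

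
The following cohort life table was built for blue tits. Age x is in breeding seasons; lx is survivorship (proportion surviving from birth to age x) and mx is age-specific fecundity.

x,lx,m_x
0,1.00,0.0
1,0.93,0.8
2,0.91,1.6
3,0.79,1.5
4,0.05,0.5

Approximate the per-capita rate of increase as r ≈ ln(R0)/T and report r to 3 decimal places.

0.572

R0 = Σ lx·mx = 0 + 0.744 + 1.456 + 1.185 + 0.025 = 3.41
Σ x·lx·mx = 7.311; T = 7.311/3.41 = 2.14399…
r ≈ ln(R0)/T = ln(3.41)/2.14399… = 0.57216… → 0.572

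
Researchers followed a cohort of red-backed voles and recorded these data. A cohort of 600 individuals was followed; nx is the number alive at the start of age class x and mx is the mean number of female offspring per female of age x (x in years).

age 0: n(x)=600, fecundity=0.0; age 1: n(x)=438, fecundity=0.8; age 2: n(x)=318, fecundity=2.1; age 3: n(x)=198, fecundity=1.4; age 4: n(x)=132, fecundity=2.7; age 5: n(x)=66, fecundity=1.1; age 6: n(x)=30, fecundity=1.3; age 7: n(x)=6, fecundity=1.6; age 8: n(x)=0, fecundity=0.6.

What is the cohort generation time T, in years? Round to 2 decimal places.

lx = nx/n0 = nx/600: 1, 0.73, 0.53, 0.33, 0.22, 0.11, 0.05, 0.01, 0
lx·mx: 0, 0.584, 1.113, 0.462, 0.594, 0.121, 0.065, 0.016, 0 → R0 = 2.955
x·lx·mx: 0, 0.584, 2.226, 1.386, 2.376, 0.605, 0.39, 0.112, 0 → Σ = 7.679
T = 7.679 / 2.955 = 2.598646… → 2.60

2.60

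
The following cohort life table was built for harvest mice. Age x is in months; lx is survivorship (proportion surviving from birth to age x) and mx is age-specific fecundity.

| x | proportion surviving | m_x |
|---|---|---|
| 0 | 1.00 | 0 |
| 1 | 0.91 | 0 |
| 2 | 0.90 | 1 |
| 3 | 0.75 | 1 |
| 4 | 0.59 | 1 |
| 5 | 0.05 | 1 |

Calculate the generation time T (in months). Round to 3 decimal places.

2.908

lx·mx: 0, 0, 0.9, 0.75, 0.59, 0.05 → R0 = 2.29
x·lx·mx: 0, 0, 1.8, 2.25, 2.36, 0.25 → Σ = 6.66
T = 6.66 / 2.29 = 2.908297… → 2.908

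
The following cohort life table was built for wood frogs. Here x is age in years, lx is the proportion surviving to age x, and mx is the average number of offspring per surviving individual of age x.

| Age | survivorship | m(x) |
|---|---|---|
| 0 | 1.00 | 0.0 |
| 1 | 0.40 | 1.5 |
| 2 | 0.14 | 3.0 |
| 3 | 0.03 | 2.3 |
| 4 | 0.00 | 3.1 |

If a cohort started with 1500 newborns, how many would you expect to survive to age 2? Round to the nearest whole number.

Expected survivors = N0 · l_2 = 1500 × 0.14 = 210 → 210

210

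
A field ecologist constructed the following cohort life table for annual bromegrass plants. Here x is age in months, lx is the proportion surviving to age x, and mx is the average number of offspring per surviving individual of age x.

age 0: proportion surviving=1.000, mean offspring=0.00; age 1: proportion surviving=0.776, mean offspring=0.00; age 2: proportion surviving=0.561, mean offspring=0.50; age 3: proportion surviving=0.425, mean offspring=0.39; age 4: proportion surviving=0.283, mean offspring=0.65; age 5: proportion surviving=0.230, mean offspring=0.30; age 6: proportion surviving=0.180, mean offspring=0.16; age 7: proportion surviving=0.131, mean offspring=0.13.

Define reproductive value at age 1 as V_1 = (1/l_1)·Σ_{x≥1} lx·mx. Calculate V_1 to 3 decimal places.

lx·mx for x ≥ 1: 0, 0.2805, 0.16575, 0.18395, 0.069, 0.0288, 0.01703 → sum = 0.74503
V_1 = 0.74503 / l_1 = 0.74503 / 0.776 = 0.96009… → 0.960

0.960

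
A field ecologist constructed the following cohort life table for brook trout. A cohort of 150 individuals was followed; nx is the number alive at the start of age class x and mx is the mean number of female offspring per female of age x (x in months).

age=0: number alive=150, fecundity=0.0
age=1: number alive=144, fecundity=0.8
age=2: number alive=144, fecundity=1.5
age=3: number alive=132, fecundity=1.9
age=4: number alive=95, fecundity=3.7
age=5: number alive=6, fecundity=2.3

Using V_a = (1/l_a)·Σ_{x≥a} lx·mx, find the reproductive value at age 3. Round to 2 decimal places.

4.67

lx = nx/n0 = nx/150: 1, 0.96, 0.96, 0.88, 0.63333…, 0.04
lx·mx for x ≥ 3: 1.672, 2.343333…, 0.092 → sum = 4.107333…
V_3 = 4.107333… / l_3 = 4.107333… / 0.88 = 4.667424… → 4.67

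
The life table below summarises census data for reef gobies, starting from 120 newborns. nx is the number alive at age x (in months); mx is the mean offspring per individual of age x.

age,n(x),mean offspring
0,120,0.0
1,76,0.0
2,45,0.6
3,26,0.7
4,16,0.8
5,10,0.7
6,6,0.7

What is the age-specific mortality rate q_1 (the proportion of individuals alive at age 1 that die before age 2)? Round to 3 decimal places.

0.408

lx = nx/n0 = nx/120: 1, 0.63333…, 0.375, 0.21667…, 0.13333…, 0.08333…, 0.05
q_1 = (l_1 − l_2) / l_1 = (0.633333… − 0.375) / 0.633333…
     = 0.258333… / 0.633333… = 0.407895… → 0.408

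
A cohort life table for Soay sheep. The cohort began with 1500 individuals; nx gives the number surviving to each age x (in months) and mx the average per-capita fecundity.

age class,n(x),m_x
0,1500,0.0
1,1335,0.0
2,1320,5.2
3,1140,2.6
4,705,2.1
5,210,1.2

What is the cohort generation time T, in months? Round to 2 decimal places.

2.58

lx = nx/n0 = nx/1500: 1, 0.89, 0.88, 0.76, 0.47, 0.14
lx·mx: 0, 0, 4.576, 1.976, 0.987, 0.168 → R0 = 7.707
x·lx·mx: 0, 0, 9.152, 5.928, 3.948, 0.84 → Σ = 19.868
T = 19.868 / 7.707 = 2.577916… → 2.58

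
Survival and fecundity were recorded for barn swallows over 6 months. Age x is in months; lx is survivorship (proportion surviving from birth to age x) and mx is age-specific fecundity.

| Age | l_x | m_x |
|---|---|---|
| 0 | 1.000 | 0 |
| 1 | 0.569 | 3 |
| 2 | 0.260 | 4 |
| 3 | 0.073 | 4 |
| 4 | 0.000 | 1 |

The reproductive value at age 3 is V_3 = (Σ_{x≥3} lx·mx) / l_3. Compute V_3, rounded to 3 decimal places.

4.000

lx·mx for x ≥ 3: 0.292, 0 → sum = 0.292
V_3 = 0.292 / l_3 = 0.292 / 0.073 = 4 → 4.000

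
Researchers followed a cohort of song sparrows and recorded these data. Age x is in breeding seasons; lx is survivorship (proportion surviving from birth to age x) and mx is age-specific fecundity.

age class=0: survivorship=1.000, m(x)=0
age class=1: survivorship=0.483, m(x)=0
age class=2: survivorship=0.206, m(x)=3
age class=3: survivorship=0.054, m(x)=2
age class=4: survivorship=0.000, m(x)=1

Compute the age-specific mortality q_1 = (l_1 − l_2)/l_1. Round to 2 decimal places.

q_1 = (l_1 − l_2) / l_1 = (0.483 − 0.206) / 0.483
     = 0.277 / 0.483 = 0.573499… → 0.57

0.57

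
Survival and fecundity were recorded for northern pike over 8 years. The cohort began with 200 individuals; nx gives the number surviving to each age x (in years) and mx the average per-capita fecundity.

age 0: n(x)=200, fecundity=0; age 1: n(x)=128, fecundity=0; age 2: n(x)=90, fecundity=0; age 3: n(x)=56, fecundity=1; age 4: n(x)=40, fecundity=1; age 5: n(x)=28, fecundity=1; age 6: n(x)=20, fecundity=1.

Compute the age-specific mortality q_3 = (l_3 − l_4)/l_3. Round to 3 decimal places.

0.286

lx = nx/n0 = nx/200: 1, 0.64, 0.45, 0.28, 0.2, 0.14, 0.1
q_3 = (l_3 − l_4) / l_3 = (0.28 − 0.2) / 0.28
     = 0.08 / 0.28 = 0.285714… → 0.286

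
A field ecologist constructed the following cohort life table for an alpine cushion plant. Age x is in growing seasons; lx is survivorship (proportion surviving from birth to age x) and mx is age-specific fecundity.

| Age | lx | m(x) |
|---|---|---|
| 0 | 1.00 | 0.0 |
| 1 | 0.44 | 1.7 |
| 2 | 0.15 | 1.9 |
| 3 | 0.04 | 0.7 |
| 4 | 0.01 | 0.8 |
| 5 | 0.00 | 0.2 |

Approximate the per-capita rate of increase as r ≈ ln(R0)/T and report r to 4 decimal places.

R0 = Σ lx·mx = 0 + 0.748 + 0.285 + 0.028 + 0.008 + 0 = 1.069
Σ x·lx·mx = 1.434; T = 1.434/1.069 = 1.34144…
r ≈ ln(R0)/T = ln(1.069)/1.34144… = 0.04974… → 0.0497

0.0497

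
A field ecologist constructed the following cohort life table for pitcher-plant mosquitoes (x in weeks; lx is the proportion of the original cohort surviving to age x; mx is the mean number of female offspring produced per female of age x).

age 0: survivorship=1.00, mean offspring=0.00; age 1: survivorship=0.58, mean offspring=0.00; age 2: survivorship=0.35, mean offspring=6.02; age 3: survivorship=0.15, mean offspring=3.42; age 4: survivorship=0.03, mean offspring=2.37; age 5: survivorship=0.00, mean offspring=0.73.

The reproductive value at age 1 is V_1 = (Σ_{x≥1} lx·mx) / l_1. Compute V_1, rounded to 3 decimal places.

4.640

lx·mx for x ≥ 1: 0, 2.107, 0.513, 0.0711, 0 → sum = 2.6911
V_1 = 2.6911 / l_1 = 2.6911 / 0.58 = 4.639828… → 4.640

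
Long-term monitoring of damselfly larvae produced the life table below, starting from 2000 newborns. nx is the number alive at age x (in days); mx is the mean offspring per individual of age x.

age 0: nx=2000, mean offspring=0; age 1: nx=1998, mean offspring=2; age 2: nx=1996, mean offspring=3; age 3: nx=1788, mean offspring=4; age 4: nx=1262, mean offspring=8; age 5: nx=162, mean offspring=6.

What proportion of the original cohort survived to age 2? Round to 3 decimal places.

l_2 = n_2/n_0 = 1996/2000 = 0.998 → 0.998

0.998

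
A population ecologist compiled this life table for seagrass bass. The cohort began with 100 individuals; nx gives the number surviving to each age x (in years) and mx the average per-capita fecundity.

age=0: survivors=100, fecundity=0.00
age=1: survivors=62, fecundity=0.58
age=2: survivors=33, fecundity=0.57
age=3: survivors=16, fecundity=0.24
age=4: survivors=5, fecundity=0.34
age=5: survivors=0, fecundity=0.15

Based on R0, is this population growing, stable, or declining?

lx = nx/n0 = nx/100: 1, 0.62, 0.33, 0.16, 0.05, 0
R0 = Σ lx·mx = 0 + 0.3596 + 0.1881 + 0.0384 + 0.017 + 0 = 0.6031
R0 < 1, so the population is declining.

declining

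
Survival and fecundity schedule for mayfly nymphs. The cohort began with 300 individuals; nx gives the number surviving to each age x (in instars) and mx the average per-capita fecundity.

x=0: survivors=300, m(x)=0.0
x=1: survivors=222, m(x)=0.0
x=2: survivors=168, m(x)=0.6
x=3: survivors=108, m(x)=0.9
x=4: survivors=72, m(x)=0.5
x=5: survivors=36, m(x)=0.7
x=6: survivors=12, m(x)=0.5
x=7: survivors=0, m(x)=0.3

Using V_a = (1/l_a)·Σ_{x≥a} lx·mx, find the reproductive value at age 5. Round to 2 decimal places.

lx = nx/n0 = nx/300: 1, 0.74, 0.56, 0.36, 0.24, 0.12, 0.04, 0
lx·mx for x ≥ 5: 0.084, 0.02, 0 → sum = 0.104
V_5 = 0.104 / l_5 = 0.104 / 0.12 = 0.866667… → 0.87

0.87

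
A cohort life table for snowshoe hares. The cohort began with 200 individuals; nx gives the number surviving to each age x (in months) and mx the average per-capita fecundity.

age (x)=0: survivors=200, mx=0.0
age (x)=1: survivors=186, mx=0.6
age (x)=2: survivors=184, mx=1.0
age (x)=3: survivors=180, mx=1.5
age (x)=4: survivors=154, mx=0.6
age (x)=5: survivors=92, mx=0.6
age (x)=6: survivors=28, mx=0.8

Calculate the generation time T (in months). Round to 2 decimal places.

lx = nx/n0 = nx/200: 1, 0.93, 0.92, 0.9, 0.77, 0.46, 0.14
lx·mx: 0, 0.558, 0.92, 1.35, 0.462, 0.276, 0.112 → R0 = 3.678
x·lx·mx: 0, 0.558, 1.84, 4.05, 1.848, 1.38, 0.672 → Σ = 10.348
T = 10.348 / 3.678 = 2.813486… → 2.81

2.81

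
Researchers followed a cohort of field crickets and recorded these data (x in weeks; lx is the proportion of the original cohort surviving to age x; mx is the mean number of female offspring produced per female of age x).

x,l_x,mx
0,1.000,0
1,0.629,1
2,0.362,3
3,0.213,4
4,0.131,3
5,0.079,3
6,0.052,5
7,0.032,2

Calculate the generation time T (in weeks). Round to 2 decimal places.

2.87

lx·mx: 0, 0.629, 1.086, 0.852, 0.393, 0.237, 0.26, 0.064 → R0 = 3.521
x·lx·mx: 0, 0.629, 2.172, 2.556, 1.572, 1.185, 1.56, 0.448 → Σ = 10.122
T = 10.122 / 3.521 = 2.874751… → 2.87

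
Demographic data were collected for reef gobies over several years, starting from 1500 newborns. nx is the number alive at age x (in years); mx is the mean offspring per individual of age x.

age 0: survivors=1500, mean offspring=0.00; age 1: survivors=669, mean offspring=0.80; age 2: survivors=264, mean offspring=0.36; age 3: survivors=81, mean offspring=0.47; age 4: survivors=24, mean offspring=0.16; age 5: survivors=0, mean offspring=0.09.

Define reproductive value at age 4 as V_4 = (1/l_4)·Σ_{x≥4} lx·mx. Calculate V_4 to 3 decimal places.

lx = nx/n0 = nx/1500: 1, 0.446, 0.176, 0.054, 0.016, 0
lx·mx for x ≥ 4: 0.00256, 0 → sum = 0.00256
V_4 = 0.00256 / l_4 = 0.00256 / 0.016 = 0.16 → 0.160

0.160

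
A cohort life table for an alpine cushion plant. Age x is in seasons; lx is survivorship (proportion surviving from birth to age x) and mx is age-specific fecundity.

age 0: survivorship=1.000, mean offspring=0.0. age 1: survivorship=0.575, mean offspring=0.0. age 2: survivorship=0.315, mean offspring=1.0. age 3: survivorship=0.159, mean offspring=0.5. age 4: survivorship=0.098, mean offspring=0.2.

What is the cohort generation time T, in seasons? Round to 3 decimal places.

2.287

lx·mx: 0, 0, 0.315, 0.0795, 0.0196 → R0 = 0.4141
x·lx·mx: 0, 0, 0.63, 0.2385, 0.0784 → Σ = 0.9469
T = 0.9469 / 0.4141 = 2.286646… → 2.287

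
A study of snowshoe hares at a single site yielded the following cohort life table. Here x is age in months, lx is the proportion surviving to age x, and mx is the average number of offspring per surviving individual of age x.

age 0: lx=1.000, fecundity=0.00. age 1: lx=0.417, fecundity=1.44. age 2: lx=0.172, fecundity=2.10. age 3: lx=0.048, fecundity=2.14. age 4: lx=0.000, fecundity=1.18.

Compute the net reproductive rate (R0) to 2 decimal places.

lx·mx by age: 0, 0.60048, 0.3612, 0.10272, 0
R0 = Σ lx·mx = 1.0644 → 1.06

1.06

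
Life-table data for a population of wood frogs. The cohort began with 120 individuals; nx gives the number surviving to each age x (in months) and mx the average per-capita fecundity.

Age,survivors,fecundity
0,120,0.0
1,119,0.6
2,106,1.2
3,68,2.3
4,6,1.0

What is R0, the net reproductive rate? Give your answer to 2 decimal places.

lx = nx/n0 = nx/120: 1, 0.99167…, 0.88333…, 0.56667…, 0.05
lx·mx by age: 0, 0.595…, 1.06…, 1.303333…, 0.05
R0 = Σ lx·mx = 3.008333… → 3.01

3.01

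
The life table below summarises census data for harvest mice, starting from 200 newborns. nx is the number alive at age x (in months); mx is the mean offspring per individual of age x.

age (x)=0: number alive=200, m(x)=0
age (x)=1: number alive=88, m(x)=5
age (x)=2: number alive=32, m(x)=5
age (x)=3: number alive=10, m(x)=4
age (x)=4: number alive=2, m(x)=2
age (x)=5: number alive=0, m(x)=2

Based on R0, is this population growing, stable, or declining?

lx = nx/n0 = nx/200: 1, 0.44, 0.16, 0.05, 0.01, 0
R0 = Σ lx·mx = 0 + 2.2 + 0.8 + 0.2 + 0.02 + 0 = 3.22
R0 > 1, so the population is growing.

growing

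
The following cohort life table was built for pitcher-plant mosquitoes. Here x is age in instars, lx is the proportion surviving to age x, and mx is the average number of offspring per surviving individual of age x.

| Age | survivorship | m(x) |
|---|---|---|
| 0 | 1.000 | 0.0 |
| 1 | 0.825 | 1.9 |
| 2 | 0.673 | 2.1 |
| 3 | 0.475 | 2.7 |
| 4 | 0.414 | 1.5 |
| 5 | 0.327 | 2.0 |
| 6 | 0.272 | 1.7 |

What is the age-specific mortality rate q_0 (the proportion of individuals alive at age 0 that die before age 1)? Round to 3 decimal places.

0.175

q_0 = (l_0 − l_1) / l_0 = (1 − 0.825) / 1
     = 0.175 / 1 = 0.175 → 0.175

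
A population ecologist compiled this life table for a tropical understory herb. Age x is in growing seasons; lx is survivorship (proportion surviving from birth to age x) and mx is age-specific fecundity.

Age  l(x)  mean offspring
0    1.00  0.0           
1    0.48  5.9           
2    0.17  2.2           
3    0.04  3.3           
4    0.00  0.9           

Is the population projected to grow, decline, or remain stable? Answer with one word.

R0 = Σ lx·mx = 0 + 2.832 + 0.374 + 0.132 + 0 = 3.338
R0 > 1, so the population is growing.

growing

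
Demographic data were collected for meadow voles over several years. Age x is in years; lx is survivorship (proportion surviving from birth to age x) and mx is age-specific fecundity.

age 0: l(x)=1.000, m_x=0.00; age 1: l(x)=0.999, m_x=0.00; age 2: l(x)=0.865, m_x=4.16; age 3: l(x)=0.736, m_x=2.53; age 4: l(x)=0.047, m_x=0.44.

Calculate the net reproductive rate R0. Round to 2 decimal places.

lx·mx by age: 0, 0, 3.5984, 1.86208, 0.02068
R0 = Σ lx·mx = 5.48116 → 5.48

5.48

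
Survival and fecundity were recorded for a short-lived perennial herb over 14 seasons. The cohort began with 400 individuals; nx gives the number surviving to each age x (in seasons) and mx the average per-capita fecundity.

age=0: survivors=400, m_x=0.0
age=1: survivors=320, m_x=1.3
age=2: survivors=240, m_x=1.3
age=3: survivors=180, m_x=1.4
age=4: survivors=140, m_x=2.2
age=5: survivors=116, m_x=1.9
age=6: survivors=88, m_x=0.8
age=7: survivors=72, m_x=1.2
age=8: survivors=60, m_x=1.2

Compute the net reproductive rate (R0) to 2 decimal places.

4.34

lx = nx/n0 = nx/400: 1, 0.8, 0.6, 0.45, 0.35, 0.29, 0.22, 0.18, 0.15
lx·mx by age: 0, 1.04, 0.78, 0.63, 0.77, 0.551, 0.176, 0.216, 0.18
R0 = Σ lx·mx = 4.343 → 4.34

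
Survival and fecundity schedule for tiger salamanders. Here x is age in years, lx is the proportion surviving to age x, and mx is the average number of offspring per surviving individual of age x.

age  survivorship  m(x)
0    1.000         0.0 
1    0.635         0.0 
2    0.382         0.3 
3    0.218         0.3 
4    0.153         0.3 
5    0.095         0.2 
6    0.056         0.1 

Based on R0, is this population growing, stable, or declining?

R0 = Σ lx·mx = 0 + 0 + 0.1146 + 0.0654 + 0.0459 + 0.019 + 0.0056 = 0.2505
R0 < 1, so the population is declining.

declining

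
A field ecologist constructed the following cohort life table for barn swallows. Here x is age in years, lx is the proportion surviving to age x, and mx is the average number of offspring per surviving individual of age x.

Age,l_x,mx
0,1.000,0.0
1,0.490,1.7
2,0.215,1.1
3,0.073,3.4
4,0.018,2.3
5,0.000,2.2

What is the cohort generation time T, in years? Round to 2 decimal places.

lx·mx: 0, 0.833, 0.2365, 0.2482, 0.0414, 0 → R0 = 1.3591
x·lx·mx: 0, 0.833, 0.473, 0.7446, 0.1656, 0 → Σ = 2.2162
T = 2.2162 / 1.3591 = 1.630638… → 1.63

1.63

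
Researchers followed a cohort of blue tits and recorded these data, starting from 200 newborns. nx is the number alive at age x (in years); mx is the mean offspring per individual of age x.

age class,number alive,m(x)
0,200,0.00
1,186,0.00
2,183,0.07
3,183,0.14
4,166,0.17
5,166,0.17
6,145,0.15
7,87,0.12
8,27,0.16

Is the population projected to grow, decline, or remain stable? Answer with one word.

declining

lx = nx/n0 = nx/200: 1, 0.93, 0.915, 0.915, 0.83, 0.83, 0.725, 0.435, 0.135
R0 = Σ lx·mx = 0 + 0 + 0.06405 + 0.1281 + 0.1411 + 0.1411 + 0.10875 + 0.0522 + 0.0216 = 0.6569
R0 < 1, so the population is declining.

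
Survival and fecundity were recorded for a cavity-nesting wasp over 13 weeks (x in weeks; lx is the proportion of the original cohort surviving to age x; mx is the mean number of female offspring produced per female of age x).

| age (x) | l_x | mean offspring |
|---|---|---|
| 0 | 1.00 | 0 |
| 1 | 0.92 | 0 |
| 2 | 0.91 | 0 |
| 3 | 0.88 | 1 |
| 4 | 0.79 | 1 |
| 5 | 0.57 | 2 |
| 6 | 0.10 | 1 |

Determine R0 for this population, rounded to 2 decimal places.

lx·mx by age: 0, 0, 0, 0.88, 0.79, 1.14, 0.1
R0 = Σ lx·mx = 2.91 → 2.91

2.91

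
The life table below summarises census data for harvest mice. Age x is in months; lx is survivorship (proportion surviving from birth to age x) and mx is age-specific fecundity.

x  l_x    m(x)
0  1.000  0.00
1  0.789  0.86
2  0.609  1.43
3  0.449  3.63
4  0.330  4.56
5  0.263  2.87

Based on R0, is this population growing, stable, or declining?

growing

R0 = Σ lx·mx = 0 + 0.67854 + 0.87087 + 1.62987 + 1.5048 + 0.75481 = 5.43889
R0 > 1, so the population is growing.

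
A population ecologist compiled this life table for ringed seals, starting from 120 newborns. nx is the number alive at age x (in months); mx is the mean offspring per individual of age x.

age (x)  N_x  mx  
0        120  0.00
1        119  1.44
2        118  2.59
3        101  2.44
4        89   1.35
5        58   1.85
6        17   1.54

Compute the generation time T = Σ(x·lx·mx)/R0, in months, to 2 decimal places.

2.76

lx = nx/n0 = nx/120: 1, 0.99167…, 0.98333…, 0.84167…, 0.74167…, 0.48333…, 0.14167…
lx·mx: 0, 1.428…, 2.546833…, 2.053667…, 1.00125…, 0.894167…, 0.218167… → R0 = 8.142083…
x·lx·mx: 0, 1.428…, 5.093667…, 6.161…, 4.005…, 4.470833…, 1.309… → Σ = 22.4675…
T = 22.4675… / 8.142083… = 2.759429… → 2.76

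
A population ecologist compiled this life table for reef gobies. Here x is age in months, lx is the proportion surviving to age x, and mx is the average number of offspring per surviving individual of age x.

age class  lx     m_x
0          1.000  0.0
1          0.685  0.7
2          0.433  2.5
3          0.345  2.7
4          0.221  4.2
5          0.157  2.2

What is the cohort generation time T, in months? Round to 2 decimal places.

2.89

lx·mx: 0, 0.4795, 1.0825, 0.9315, 0.9282, 0.3454 → R0 = 3.7671
x·lx·mx: 0, 0.4795, 2.165, 2.7945, 3.7128, 1.727 → Σ = 10.8788
T = 10.8788 / 3.7671 = 2.887845… → 2.89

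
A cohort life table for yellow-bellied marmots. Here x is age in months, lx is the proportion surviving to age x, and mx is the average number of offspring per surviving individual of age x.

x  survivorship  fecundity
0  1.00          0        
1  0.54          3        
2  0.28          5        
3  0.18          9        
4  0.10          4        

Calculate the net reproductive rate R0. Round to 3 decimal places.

5.040

lx·mx by age: 0, 1.62, 1.4, 1.62, 0.4
R0 = Σ lx·mx = 5.04 → 5.040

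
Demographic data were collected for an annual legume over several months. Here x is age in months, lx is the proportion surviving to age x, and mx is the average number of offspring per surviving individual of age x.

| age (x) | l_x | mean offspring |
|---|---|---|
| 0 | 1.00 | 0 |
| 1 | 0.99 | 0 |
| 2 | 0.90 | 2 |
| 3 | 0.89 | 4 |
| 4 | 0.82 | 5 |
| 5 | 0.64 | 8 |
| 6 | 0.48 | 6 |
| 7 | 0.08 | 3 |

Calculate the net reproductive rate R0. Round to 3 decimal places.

lx·mx by age: 0, 0, 1.8, 3.56, 4.1, 5.12, 2.88, 0.24
R0 = Σ lx·mx = 17.7 → 17.700

17.700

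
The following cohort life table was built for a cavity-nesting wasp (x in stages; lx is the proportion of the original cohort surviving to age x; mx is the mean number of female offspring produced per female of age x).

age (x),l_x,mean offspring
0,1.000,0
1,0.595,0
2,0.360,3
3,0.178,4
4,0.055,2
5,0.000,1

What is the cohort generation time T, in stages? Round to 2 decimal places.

2.49

lx·mx: 0, 0, 1.08, 0.712, 0.11, 0 → R0 = 1.902
x·lx·mx: 0, 0, 2.16, 2.136, 0.44, 0 → Σ = 4.736
T = 4.736 / 1.902 = 2.490011… → 2.49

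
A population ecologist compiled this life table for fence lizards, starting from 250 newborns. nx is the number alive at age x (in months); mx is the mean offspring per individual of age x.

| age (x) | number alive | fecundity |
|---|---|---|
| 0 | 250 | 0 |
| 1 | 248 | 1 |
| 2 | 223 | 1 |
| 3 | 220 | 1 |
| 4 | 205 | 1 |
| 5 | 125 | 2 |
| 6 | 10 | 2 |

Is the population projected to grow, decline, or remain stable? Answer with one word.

growing

lx = nx/n0 = nx/250: 1, 0.992, 0.892, 0.88, 0.82, 0.5, 0.04
R0 = Σ lx·mx = 0 + 0.992 + 0.892 + 0.88 + 0.82 + 1 + 0.08 = 4.664
R0 > 1, so the population is growing.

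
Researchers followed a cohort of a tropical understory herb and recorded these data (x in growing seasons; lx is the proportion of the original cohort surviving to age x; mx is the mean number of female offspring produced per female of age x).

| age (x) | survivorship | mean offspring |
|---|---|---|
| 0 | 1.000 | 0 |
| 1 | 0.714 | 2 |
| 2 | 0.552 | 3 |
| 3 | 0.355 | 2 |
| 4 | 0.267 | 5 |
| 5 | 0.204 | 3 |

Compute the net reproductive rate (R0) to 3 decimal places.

lx·mx by age: 0, 1.428, 1.656, 0.71, 1.335, 0.612
R0 = Σ lx·mx = 5.741 → 5.741

5.741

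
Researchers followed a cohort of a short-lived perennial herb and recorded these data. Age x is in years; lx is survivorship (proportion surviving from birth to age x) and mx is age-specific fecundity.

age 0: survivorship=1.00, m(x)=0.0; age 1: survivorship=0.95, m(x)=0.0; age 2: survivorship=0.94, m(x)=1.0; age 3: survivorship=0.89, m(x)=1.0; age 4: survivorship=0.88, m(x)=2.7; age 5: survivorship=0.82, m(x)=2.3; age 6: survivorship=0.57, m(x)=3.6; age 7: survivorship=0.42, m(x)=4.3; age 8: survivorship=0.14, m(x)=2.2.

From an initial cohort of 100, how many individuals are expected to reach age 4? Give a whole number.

88

Expected survivors = N0 · l_4 = 100 × 0.88 = 88 → 88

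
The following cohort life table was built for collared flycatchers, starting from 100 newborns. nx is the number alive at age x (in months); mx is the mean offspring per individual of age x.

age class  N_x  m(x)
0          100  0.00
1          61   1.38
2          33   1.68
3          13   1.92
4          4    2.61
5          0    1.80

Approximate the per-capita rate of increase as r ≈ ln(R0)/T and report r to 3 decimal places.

lx = nx/n0 = nx/100: 1, 0.61, 0.33, 0.13, 0.04, 0
R0 = Σ lx·mx = 0 + 0.8418 + 0.5544 + 0.2496 + 0.1044 + 0 = 1.7502
Σ x·lx·mx = 3.117; T = 3.117/1.7502 = 1.78094…
r ≈ ln(R0)/T = ln(1.7502)/1.78094… = 0.31429… → 0.314

0.314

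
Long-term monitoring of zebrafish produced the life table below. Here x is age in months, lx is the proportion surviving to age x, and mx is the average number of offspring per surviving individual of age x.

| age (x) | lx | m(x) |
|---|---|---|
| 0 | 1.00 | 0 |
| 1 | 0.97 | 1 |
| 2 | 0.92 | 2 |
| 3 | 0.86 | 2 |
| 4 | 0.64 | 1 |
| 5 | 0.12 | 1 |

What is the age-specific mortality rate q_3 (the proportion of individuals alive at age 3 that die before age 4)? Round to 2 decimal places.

0.26

q_3 = (l_3 − l_4) / l_3 = (0.86 − 0.64) / 0.86
     = 0.22 / 0.86 = 0.255814… → 0.26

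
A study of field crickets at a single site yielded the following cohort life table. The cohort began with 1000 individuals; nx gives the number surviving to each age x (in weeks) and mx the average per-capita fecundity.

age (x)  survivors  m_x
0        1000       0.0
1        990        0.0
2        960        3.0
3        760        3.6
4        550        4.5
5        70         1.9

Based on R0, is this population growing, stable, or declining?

lx = nx/n0 = nx/1000: 1, 0.99, 0.96, 0.76, 0.55, 0.07
R0 = Σ lx·mx = 0 + 0 + 2.88 + 2.736 + 2.475 + 0.133 = 8.224
R0 > 1, so the population is growing.

growing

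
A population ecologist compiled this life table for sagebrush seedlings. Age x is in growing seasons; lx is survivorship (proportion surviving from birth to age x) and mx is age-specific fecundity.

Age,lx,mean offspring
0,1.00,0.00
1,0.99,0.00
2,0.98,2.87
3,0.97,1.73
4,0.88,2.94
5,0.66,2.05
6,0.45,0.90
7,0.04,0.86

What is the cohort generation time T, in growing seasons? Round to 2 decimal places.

lx·mx: 0, 0, 2.8126, 1.6781, 2.5872, 1.353, 0.405, 0.0344 → R0 = 8.8703
x·lx·mx: 0, 0, 5.6252, 5.0343, 10.3488, 6.765, 2.43, 0.2408 → Σ = 30.4441
T = 30.4441 / 8.8703 = 3.432139… → 3.43

3.43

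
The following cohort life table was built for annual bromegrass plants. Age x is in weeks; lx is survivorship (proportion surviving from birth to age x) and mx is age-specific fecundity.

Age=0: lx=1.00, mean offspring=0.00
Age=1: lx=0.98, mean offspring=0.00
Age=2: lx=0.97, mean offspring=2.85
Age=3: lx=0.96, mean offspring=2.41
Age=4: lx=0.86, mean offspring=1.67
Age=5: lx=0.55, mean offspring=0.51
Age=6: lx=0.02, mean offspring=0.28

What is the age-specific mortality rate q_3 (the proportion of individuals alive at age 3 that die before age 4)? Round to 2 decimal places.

q_3 = (l_3 − l_4) / l_3 = (0.96 − 0.86) / 0.96
     = 0.1 / 0.96 = 0.104167… → 0.10

0.10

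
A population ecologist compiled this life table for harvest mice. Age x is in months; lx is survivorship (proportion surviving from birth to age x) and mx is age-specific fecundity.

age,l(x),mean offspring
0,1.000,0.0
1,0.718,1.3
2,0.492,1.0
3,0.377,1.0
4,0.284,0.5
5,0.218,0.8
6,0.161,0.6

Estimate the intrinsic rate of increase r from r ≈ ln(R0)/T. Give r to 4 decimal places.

0.3477

R0 = Σ lx·mx = 0 + 0.9334 + 0.492 + 0.377 + 0.142 + 0.1744 + 0.0966 = 2.2154
Σ x·lx·mx = 5.068; T = 5.068/2.2154 = 2.28762…
r ≈ ln(R0)/T = ln(2.2154)/2.28762… = 0.347712… → 0.3477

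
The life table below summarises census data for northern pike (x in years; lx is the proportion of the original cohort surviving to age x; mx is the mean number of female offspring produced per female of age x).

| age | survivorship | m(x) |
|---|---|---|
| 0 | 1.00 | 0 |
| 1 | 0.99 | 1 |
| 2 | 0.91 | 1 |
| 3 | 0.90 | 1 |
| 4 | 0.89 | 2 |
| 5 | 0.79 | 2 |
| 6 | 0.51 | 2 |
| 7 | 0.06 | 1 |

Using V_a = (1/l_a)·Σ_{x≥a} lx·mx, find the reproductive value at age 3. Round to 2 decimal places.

5.93

lx·mx for x ≥ 3: 0.9, 1.78, 1.58, 1.02, 0.06 → sum = 5.34
V_3 = 5.34 / l_3 = 5.34 / 0.9 = 5.933333… → 5.93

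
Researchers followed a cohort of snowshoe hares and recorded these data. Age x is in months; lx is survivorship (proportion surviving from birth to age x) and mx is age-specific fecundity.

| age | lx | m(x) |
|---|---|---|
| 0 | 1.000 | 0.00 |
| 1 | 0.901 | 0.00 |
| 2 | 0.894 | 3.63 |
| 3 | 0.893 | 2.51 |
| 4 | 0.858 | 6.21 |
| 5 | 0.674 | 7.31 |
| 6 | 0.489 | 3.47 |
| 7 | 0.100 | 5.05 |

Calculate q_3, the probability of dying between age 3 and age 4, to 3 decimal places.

q_3 = (l_3 − l_4) / l_3 = (0.893 − 0.858) / 0.893
     = 0.035 / 0.893 = 0.039194… → 0.039

0.039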